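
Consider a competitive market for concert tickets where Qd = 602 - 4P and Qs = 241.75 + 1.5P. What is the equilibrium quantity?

Set Qd = Qs: 602 - 4P = 241.75 + 1.5P.
360.25 = 5.5P, so P* = 65.5.
Q* = 602 − 4(65.5) = 340.

Q* = 340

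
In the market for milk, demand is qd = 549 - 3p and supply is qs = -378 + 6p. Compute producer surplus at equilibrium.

Equilibrium: 549 - 3p = -378 + 6p gives p* = 103, q* = 240.
Supply starts at p = 63 (where qs = 0).
PS = ½(103 − 63)(240) = 4800.

Producer surplus = 4800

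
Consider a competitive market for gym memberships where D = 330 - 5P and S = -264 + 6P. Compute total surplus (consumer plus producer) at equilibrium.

Equilibrium: 330 - 5P = -264 + 6P gives P* = 54, Q* = 60.
Demand choke price: P = 66; supply starts at P = 44.
CS = ½(66 − 54)(60) = 360; PS = ½(54 − 44)(60) = 300.

Total surplus = 660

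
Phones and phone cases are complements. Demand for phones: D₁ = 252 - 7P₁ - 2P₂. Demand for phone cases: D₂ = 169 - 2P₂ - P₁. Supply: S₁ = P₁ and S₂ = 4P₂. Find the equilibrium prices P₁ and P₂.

P₁ = 587/23, P₂ = 550/23

Market 1: 252 - 7P₁ - 2P₂ = P₁ → 8P₁ + 2P₂ = 252.
Market 2: 6P₂ + P₁ = 169.
Eliminating P₂: 6×(1) − 2×(2) gives 46P₁ = 1174, so P₁ = 587/23.
Back-substitute into (2): P₂ = (169 − 1×587/23) / 6 = 550/23.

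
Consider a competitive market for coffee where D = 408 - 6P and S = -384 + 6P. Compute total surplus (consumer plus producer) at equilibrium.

Equilibrium: 408 - 6P = -384 + 6P gives P* = 66, Q* = 12.
Demand choke price: P = 68; supply starts at P = 64.
CS = ½(68 − 66)(12) = 12; PS = ½(66 − 64)(12) = 12.

Total surplus = 24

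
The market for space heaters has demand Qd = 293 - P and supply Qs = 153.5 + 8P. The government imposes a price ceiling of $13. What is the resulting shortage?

Shortage = 22.5

Equilibrium price would be P* = 15.5, so the ceiling at 13 binds.
At P = 13: Qd = 293 − 1(13) = 280, Qs = 153.5 + 8(13) = 257.5.
Shortage = 280 − 257.5 = 22.5.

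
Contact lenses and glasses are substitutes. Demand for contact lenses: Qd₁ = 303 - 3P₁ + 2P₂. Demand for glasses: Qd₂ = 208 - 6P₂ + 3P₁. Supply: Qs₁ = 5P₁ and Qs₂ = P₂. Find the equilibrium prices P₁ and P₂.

Market 1: 303 - 3P₁ + 2P₂ = 5P₁ → 8P₁ - 2P₂ = 303.
Market 2: 7P₂ - 3P₁ = 208.
Eliminating P₂: 7×(1) + 2×(2) gives 50P₁ = 2537, so P₁ = 50.74.
Back-substitute into (2): P₂ = (208 + 3×50.74) / 7 = 51.46.

P₁ = 50.74, P₂ = 51.46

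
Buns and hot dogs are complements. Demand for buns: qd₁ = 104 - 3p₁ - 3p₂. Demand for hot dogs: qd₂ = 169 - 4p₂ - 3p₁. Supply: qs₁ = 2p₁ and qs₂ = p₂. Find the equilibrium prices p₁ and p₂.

p₁ = 0.8125, p₂ = 33.3125

Market 1: 104 - 3p₁ - 3p₂ = 2p₁ → 5p₁ + 3p₂ = 104.
Market 2: 5p₂ + 3p₁ = 169.
Eliminating p₂: 5×(1) − 3×(2) gives 16p₁ = 13, so p₁ = 0.8125.
Back-substitute into (2): p₂ = (169 − 3×0.8125) / 5 = 33.3125.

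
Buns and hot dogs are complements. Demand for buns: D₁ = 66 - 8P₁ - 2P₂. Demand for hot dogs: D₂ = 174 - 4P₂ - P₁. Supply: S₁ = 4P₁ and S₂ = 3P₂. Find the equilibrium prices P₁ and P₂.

P₁ = 57/41, P₂ = 1011/41

Market 1: 66 - 8P₁ - 2P₂ = 4P₁ → 12P₁ + 2P₂ = 66.
Market 2: 7P₂ + P₁ = 174.
Eliminating P₂: 7×(1) − 2×(2) gives 82P₁ = 114, so P₁ = 57/41.
Back-substitute into (2): P₂ = (174 − 1×57/41) / 7 = 1011/41.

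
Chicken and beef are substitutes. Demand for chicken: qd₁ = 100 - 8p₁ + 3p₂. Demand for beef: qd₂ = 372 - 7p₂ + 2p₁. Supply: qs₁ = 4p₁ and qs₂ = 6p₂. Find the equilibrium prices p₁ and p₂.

p₁ = 1208/75, p₂ = 2332/75

Market 1: 100 - 8p₁ + 3p₂ = 4p₁ → 12p₁ - 3p₂ = 100.
Market 2: 13p₂ - 2p₁ = 372.
Eliminating p₂: 13×(1) + 3×(2) gives 150p₁ = 2416, so p₁ = 1208/75.
Back-substitute into (2): p₂ = (372 + 2×1208/75) / 13 = 2332/75.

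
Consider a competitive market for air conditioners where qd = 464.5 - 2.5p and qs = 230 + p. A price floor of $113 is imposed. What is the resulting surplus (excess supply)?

Equilibrium price would be p* = 67, so the floor at 113 binds.
At p = 113: qd = 182, qs = 343.
Surplus = 343 − 182 = 161.

Surplus = 161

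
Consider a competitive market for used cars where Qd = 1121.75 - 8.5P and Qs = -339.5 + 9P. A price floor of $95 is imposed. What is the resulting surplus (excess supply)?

Surplus = 201.25

Equilibrium price would be P* = 83.5, so the floor at 95 binds.
At P = 95: Qd = 314.25, Qs = 515.5.
Surplus = 515.5 − 314.25 = 201.25.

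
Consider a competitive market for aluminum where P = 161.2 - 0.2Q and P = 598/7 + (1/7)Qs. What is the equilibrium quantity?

Set the two price expressions equal: 161.2 - 0.2Q = 598/7 + (1/7)Q.
2652/35 = (12/35)Q, so Q* = 221.
P* = 161.2 − (0.2)(221) = 117.

Q* = 221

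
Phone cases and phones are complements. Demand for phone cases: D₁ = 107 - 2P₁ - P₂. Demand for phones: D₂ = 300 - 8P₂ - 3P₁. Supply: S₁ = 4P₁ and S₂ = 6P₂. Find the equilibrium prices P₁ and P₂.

P₁ = 1198/81, P₂ = 493/27

Market 1: 107 - 2P₁ - P₂ = 4P₁ → 6P₁ + P₂ = 107.
Market 2: 14P₂ + 3P₁ = 300.
Eliminating P₂: 14×(1) − 1×(2) gives 81P₁ = 1198, so P₁ = 1198/81.
Back-substitute into (2): P₂ = (300 − 3×1198/81) / 14 = 493/27.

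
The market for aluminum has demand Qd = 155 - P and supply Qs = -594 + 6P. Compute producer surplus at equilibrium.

Producer surplus = 192

Equilibrium: 155 - P = -594 + 6P gives P* = 107, Q* = 48.
Supply starts at P = 99 (where Qs = 0).
PS = ½(107 − 99)(48) = 192.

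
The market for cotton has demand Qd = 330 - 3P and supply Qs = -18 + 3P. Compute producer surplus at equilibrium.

Producer surplus = 4056

Equilibrium: 330 - 3P = -18 + 3P gives P* = 58, Q* = 156.
Supply starts at P = 6 (where Qs = 0).
PS = ½(58 − 6)(156) = 4056.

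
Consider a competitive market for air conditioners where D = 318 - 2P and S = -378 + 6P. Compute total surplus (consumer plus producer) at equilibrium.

Total surplus = 6912

Equilibrium: 318 - 2P = -378 + 6P gives P* = 87, Q* = 144.
Demand choke price: P = 159; supply starts at P = 63.
CS = ½(159 − 87)(144) = 5184; PS = ½(87 − 63)(144) = 1728.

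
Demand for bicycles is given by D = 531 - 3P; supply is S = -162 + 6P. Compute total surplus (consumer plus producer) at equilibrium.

Equilibrium: 531 - 3P = -162 + 6P gives P* = 77, Q* = 300.
Demand choke price: P = 177; supply starts at P = 27.
CS = ½(177 − 77)(300) = 15000; PS = ½(77 − 27)(300) = 7500.

Total surplus = 22500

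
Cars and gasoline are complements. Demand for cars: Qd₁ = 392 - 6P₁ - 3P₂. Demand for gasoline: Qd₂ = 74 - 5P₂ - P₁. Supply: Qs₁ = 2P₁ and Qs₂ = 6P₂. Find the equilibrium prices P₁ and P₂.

Market 1: 392 - 6P₁ - 3P₂ = 2P₁ → 8P₁ + 3P₂ = 392.
Market 2: 11P₂ + P₁ = 74.
Eliminating P₂: 11×(1) − 3×(2) gives 85P₁ = 4090, so P₁ = 818/17.
Back-substitute into (2): P₂ = (74 − 1×818/17) / 11 = 40/17.

P₁ = 818/17, P₂ = 40/17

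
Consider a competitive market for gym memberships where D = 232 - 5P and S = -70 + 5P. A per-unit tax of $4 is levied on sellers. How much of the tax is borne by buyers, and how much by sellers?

Pre-tax equilibrium: P* = 30.2, Q* = 81.
Tax on sellers shifts supply to S = -70 + 5(P − 4) = -90 + 5P.
232 - 5P = -90 + 5P gives buyer price Pb = 32.2; sellers receive Ps = 32.2 − 4 = 28.2.
New quantity: Q = 232 − 5(32.2) = 71.
Buyer burden = 32.2 − 30.2 = 2; seller burden = 30.2 − 28.2 = 2.

Buyers bear $2, sellers bear $2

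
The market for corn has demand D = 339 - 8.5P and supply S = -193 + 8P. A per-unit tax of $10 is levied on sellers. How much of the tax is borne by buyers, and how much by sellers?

Pre-tax equilibrium: P* = 1064/33, Q* = 2143/33.
Tax on sellers shifts supply to S = -193 + 8(P − 10) = -273 + 8P.
339 - 8.5P = -273 + 8P gives buyer price Pb = 408/11; sellers receive Ps = 408/11 − 10 = 298/11.
New quantity: Q = 339 − 8.5(408/11) = 261/11.
Buyer burden = 408/11 − 1064/33 = 160/33; seller burden = 1064/33 − 298/11 = 170/33.

Buyers bear 160/33, sellers bear 170/33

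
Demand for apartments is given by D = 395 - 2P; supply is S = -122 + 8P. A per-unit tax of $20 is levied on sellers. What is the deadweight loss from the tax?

Deadweight loss = 320

Pre-tax equilibrium: P* = 51.7, Q* = 291.6.
Tax on sellers shifts supply to S = -122 + 8(P − 20) = -282 + 8P.
395 - 2P = -282 + 8P gives buyer price Pb = 67.7; sellers receive Ps = 67.7 − 20 = 47.7.
New quantity: Q = 395 − 2(67.7) = 259.6.
DWL = ½ × 20 × (291.6 − 259.6) = 320.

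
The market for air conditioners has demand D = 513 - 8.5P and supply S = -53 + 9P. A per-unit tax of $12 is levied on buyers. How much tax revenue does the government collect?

Tax revenue = 77964/35

Pre-tax equilibrium: P* = 1132/35, Q* = 8333/35.
Tax on buyers shifts demand to D = 513 − 8.5(P + 12) = 411 - 8.5P.
411 - 8.5P = -53 + 9P gives seller price Ps = 928/35; buyers pay Pb = 928/35 + 12 = 1348/35.
New quantity: Q = 513 − 8.5(1348/35) = 6497/35.
Revenue = 12 × 6497/35 = 77964/35.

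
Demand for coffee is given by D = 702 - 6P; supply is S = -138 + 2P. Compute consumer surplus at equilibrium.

Consumer surplus = 432

Equilibrium: 702 - 6P = -138 + 2P gives P* = 105, Q* = 72.
Demand choke price (D = 0): P = 117.
CS = ½(117 − 105)(72) = 432.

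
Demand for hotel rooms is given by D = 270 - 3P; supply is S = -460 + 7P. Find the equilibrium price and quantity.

Set D = S: 270 - 3P = -460 + 7P.
730 = 10P, so P* = 73.
Q* = 270 − 3(73) = 51.

P* = 73, Q* = 51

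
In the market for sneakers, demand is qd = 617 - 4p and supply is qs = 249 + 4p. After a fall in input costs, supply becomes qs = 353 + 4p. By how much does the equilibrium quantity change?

Original equilibrium: p* = 46, q* = 433.
New equilibrium: 617 - 4p = 353 + 4p, so 264 = 8p and p' = 33; q' = 617 − 4(33) = 485.
Change in quantity: 485 − 433 = 52.

Δq = 52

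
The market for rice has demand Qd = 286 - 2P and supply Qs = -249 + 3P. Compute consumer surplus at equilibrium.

Equilibrium: 286 - 2P = -249 + 3P gives P* = 107, Q* = 72.
Demand choke price (Qd = 0): P = 143.
CS = ½(143 − 107)(72) = 1296.

Consumer surplus = 1296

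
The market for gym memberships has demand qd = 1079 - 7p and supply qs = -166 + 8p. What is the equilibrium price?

Set qd = qs: 1079 - 7p = -166 + 8p.
1245 = 15p, so p* = 83.
q* = 1079 − 7(83) = 498.

p* = 83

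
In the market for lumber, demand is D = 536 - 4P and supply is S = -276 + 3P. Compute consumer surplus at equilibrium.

Equilibrium: 536 - 4P = -276 + 3P gives P* = 116, Q* = 72.
Demand choke price (D = 0): P = 134.
CS = ½(134 − 116)(72) = 648.

Consumer surplus = 648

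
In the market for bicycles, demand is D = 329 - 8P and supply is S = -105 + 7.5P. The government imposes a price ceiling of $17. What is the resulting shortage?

Equilibrium price would be P* = 28, so the ceiling at 17 binds.
At P = 17: D = 329 − 8(17) = 193, S = -105 + 7.5(17) = 22.5.
Shortage = 193 − 22.5 = 170.5.

Shortage = 170.5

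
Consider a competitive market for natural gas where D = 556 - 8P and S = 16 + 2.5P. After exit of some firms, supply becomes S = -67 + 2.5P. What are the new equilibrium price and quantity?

Original equilibrium: P* = 360/7, Q* = 1012/7.
New equilibrium: 556 - 8P = -67 + 2.5P, so 623 = 10.5P and P' = 178/3; Q' = 556 − 8(178/3) = 244/3.

P' = 178/3, Q' = 244/3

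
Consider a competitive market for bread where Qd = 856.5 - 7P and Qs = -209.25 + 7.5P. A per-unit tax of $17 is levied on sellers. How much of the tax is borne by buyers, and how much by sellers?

Buyers bear 255/29, sellers bear 238/29

Pre-tax equilibrium: P* = 73.5, Q* = 342.
Tax on sellers shifts supply to Qs = -209.25 + 7.5(P − 17) = -336.75 + 7.5P.
856.5 - 7P = -336.75 + 7.5P gives buyer price Pb = 4773/58; sellers receive Ps = 4773/58 − 17 = 3787/58.
New quantity: Q = 856.5 − 7(4773/58) = 8133/29.
Buyer burden = 4773/58 − 73.5 = 255/29; seller burden = 73.5 − 3787/58 = 238/29.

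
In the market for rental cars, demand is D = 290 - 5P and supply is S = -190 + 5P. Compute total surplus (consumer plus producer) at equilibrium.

Total surplus = 500

Equilibrium: 290 - 5P = -190 + 5P gives P* = 48, Q* = 50.
Demand choke price: P = 58; supply starts at P = 38.
CS = ½(58 − 48)(50) = 250; PS = ½(48 − 38)(50) = 250.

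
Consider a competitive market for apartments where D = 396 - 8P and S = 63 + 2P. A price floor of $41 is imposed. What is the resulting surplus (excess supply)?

Surplus = 77

Equilibrium price would be P* = 33.3, so the floor at 41 binds.
At P = 41: D = 68, S = 145.
Surplus = 145 − 68 = 77.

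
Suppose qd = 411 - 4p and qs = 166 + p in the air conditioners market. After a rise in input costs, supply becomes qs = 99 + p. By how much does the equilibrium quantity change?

Original equilibrium: p* = 49, q* = 215.
New equilibrium: 411 - 4p = 99 + p, so 312 = 5p and p' = 62.4; q' = 411 − 4(62.4) = 161.4.
Change in quantity: 161.4 − 215 = -53.6.

Δq = -53.6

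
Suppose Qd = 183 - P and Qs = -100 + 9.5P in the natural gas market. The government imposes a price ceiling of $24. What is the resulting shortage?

Shortage = 31

Equilibrium price would be P* = 566/21, so the ceiling at 24 binds.
At P = 24: Qd = 183 − 1(24) = 159, Qs = -100 + 9.5(24) = 128.
Shortage = 159 − 128 = 31.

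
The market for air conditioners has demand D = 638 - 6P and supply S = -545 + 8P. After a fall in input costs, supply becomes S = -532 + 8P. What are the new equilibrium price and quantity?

P' = 585/7, Q' = 956/7

Original equilibrium: P* = 84.5, Q* = 131.
New equilibrium: 638 - 6P = -532 + 8P, so 1170 = 14P and P' = 585/7; Q' = 638 − 6(585/7) = 956/7.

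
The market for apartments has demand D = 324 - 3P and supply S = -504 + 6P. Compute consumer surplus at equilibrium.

Consumer surplus = 384

Equilibrium: 324 - 3P = -504 + 6P gives P* = 92, Q* = 48.
Demand choke price (D = 0): P = 108.
CS = ½(108 − 92)(48) = 384.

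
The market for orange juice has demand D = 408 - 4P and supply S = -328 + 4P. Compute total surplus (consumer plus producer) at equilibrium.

Total surplus = 400

Equilibrium: 408 - 4P = -328 + 4P gives P* = 92, Q* = 40.
Demand choke price: P = 102; supply starts at P = 82.
CS = ½(102 − 92)(40) = 200; PS = ½(92 − 82)(40) = 200.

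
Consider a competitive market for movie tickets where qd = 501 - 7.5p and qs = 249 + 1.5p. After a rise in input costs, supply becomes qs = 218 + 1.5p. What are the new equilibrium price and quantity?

Original equilibrium: p* = 28, q* = 291.
New equilibrium: 501 - 7.5p = 218 + 1.5p, so 283 = 9p and p' = 283/9; q' = 501 − 7.5(283/9) = 1591/6.

p' = 283/9, q' = 1591/6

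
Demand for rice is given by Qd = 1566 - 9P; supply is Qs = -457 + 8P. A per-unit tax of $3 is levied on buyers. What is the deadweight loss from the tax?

Deadweight loss = 324/17

Pre-tax equilibrium: P* = 119, Q* = 495.
Tax on buyers shifts demand to Qd = 1566 − 9(P + 3) = 1539 - 9P.
1539 - 9P = -457 + 8P gives seller price Ps = 1996/17; buyers pay Pb = 1996/17 + 3 = 2047/17.
New quantity: Q = 1566 − 9(2047/17) = 8199/17.
DWL = ½ × 3 × (495 − 8199/17) = 324/17.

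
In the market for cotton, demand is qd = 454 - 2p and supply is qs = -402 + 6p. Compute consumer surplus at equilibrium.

Consumer surplus = 14400

Equilibrium: 454 - 2p = -402 + 6p gives p* = 107, q* = 240.
Demand choke price (qd = 0): p = 227.
CS = ½(227 − 107)(240) = 14400.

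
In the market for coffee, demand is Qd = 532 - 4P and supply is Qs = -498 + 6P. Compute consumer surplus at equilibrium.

Consumer surplus = 1800

Equilibrium: 532 - 4P = -498 + 6P gives P* = 103, Q* = 120.
Demand choke price (Qd = 0): P = 133.
CS = ½(133 − 103)(120) = 1800.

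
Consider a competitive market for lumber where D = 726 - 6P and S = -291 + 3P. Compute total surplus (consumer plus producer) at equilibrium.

Equilibrium: 726 - 6P = -291 + 3P gives P* = 113, Q* = 48.
Demand choke price: P = 121; supply starts at P = 97.
CS = ½(121 − 113)(48) = 192; PS = ½(113 − 97)(48) = 384.

Total surplus = 576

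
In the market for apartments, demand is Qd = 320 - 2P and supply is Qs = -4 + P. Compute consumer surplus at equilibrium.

Equilibrium: 320 - 2P = -4 + P gives P* = 108, Q* = 104.
Demand choke price (Qd = 0): P = 160.
CS = ½(160 − 108)(104) = 2704.

Consumer surplus = 2704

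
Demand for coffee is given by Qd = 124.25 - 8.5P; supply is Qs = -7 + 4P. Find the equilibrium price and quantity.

P* = 10.5, Q* = 35

Set Qd = Qs: 124.25 - 8.5P = -7 + 4P.
131.25 = 12.5P, so P* = 10.5.
Q* = 124.25 − 8.5(10.5) = 35.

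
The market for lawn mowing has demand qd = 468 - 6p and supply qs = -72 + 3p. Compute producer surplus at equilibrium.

Equilibrium: 468 - 6p = -72 + 3p gives p* = 60, q* = 108.
Supply starts at p = 24 (where qs = 0).
PS = ½(60 − 24)(108) = 1944.

Producer surplus = 1944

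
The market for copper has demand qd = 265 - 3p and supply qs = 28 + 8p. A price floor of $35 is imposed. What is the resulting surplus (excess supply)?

Equilibrium price would be p* = 237/11, so the floor at 35 binds.
At p = 35: qd = 160, qs = 308.
Surplus = 308 − 160 = 148.

Surplus = 148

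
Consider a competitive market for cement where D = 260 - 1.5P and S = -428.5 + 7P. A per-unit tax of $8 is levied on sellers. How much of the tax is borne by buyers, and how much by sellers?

Pre-tax equilibrium: P* = 81, Q* = 138.5.
Tax on sellers shifts supply to S = -428.5 + 7(P − 8) = -484.5 + 7P.
260 - 1.5P = -484.5 + 7P gives buyer price Pb = 1489/17; sellers receive Ps = 1489/17 − 8 = 1353/17.
New quantity: Q = 260 − 1.5(1489/17) = 4373/34.
Buyer burden = 1489/17 − 81 = 112/17; seller burden = 81 − 1353/17 = 24/17.

Buyers bear 112/17, sellers bear 24/17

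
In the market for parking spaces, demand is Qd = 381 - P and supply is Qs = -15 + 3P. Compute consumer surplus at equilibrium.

Consumer surplus = 39762

Equilibrium: 381 - P = -15 + 3P gives P* = 99, Q* = 282.
Demand choke price (Qd = 0): P = 381.
CS = ½(381 − 99)(282) = 39762.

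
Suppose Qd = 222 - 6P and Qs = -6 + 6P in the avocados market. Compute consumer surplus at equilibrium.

Equilibrium: 222 - 6P = -6 + 6P gives P* = 19, Q* = 108.
Demand choke price (Qd = 0): P = 37.
CS = ½(37 − 19)(108) = 972.

Consumer surplus = 972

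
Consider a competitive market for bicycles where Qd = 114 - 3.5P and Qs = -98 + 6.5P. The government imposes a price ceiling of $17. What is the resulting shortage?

Shortage = 42

Equilibrium price would be P* = 21.2, so the ceiling at 17 binds.
At P = 17: Qd = 114 − 3.5(17) = 54.5, Qs = -98 + 6.5(17) = 12.5.
Shortage = 54.5 − 12.5 = 42.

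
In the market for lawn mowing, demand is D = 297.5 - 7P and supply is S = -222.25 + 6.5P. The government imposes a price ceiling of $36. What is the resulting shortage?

Shortage = 33.75

Equilibrium price would be P* = 38.5, so the ceiling at 36 binds.
At P = 36: D = 297.5 − 7(36) = 45.5, S = -222.25 + 6.5(36) = 11.75.
Shortage = 45.5 − 11.75 = 33.75.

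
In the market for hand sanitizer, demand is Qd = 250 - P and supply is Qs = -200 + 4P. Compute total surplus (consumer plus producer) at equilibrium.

Total surplus = 16000

Equilibrium: 250 - P = -200 + 4P gives P* = 90, Q* = 160.
Demand choke price: P = 250; supply starts at P = 50.
CS = ½(250 − 90)(160) = 12800; PS = ½(90 − 50)(160) = 3200.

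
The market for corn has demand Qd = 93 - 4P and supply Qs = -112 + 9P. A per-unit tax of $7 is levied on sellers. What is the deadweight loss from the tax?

Pre-tax equilibrium: P* = 205/13, Q* = 389/13.
Tax on sellers shifts supply to Qs = -112 + 9(P − 7) = -175 + 9P.
93 - 4P = -175 + 9P gives buyer price Pb = 268/13; sellers receive Ps = 268/13 − 7 = 177/13.
New quantity: Q = 93 − 4(268/13) = 137/13.
DWL = ½ × 7 × (389/13 − 137/13) = 882/13.

Deadweight loss = 882/13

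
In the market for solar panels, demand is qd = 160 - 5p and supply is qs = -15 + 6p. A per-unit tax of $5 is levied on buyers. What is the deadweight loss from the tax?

Pre-tax equilibrium: p* = 175/11, q* = 885/11.
Tax on buyers shifts demand to qd = 160 − 5(p + 5) = 135 - 5p.
135 - 5p = -15 + 6p gives seller price ps = 150/11; buyers pay pb = 150/11 + 5 = 205/11.
New quantity: q = 160 − 5(205/11) = 735/11.
DWL = ½ × 5 × (885/11 − 735/11) = 375/11.

Deadweight loss = 375/11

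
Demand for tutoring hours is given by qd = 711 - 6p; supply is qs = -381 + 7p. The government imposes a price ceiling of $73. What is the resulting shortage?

Shortage = 143

Equilibrium price would be p* = 84, so the ceiling at 73 binds.
At p = 73: qd = 711 − 6(73) = 273, qs = -381 + 7(73) = 130.
Shortage = 273 − 130 = 143.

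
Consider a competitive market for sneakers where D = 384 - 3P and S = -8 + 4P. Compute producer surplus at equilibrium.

Equilibrium: 384 - 3P = -8 + 4P gives P* = 56, Q* = 216.
Supply starts at P = 2 (where S = 0).
PS = ½(56 − 2)(216) = 5832.

Producer surplus = 5832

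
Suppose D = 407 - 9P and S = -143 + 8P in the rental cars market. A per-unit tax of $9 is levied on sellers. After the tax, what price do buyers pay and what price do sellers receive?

Pre-tax equilibrium: P* = 550/17, Q* = 1969/17.
Tax on sellers shifts supply to S = -143 + 8(P − 9) = -215 + 8P.
407 - 9P = -215 + 8P gives buyer price Pb = 622/17; sellers receive Ps = 622/17 − 9 = 469/17.
New quantity: Q = 407 − 9(622/17) = 1321/17.

Buyers pay 622/17, sellers receive 469/17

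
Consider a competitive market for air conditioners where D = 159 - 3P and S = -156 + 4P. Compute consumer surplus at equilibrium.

Consumer surplus = 96

Equilibrium: 159 - 3P = -156 + 4P gives P* = 45, Q* = 24.
Demand choke price (D = 0): P = 53.
CS = ½(53 − 45)(24) = 96.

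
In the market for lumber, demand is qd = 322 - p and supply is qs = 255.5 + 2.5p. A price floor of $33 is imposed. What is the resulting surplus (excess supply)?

Equilibrium price would be p* = 19, so the floor at 33 binds.
At p = 33: qd = 289, qs = 338.
Surplus = 338 − 289 = 49.

Surplus = 49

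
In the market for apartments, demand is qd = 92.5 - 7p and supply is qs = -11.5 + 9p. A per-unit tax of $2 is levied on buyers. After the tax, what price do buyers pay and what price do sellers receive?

Buyers pay $7.625, sellers receive $5.625

Pre-tax equilibrium: p* = 6.5, q* = 47.
Tax on buyers shifts demand to qd = 92.5 − 7(p + 2) = 78.5 - 7p.
78.5 - 7p = -11.5 + 9p gives seller price ps = 5.625; buyers pay pb = 5.625 + 2 = 7.625.
New quantity: q = 92.5 − 7(7.625) = 39.125.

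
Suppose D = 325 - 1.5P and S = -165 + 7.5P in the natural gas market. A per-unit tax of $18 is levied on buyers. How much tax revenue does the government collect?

Tax revenue = 3975

Pre-tax equilibrium: P* = 490/9, Q* = 730/3.
Tax on buyers shifts demand to D = 325 − 1.5(P + 18) = 298 - 1.5P.
298 - 1.5P = -165 + 7.5P gives seller price Ps = 463/9; buyers pay Pb = 463/9 + 18 = 625/9.
New quantity: Q = 325 − 1.5(625/9) = 1325/6.
Revenue = 18 × 1325/6 = 3975.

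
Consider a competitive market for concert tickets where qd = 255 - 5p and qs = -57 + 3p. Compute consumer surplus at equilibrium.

Consumer surplus = 360

Equilibrium: 255 - 5p = -57 + 3p gives p* = 39, q* = 60.
Demand choke price (qd = 0): p = 51.
CS = ½(51 − 39)(60) = 360.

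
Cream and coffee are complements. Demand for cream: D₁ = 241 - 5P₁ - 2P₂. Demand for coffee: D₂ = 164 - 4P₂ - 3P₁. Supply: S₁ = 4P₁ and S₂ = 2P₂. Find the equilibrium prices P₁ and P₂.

P₁ = 559/24, P₂ = 15.6875

Market 1: 241 - 5P₁ - 2P₂ = 4P₁ → 9P₁ + 2P₂ = 241.
Market 2: 6P₂ + 3P₁ = 164.
Eliminating P₂: 6×(1) − 2×(2) gives 48P₁ = 1118, so P₁ = 559/24.
Back-substitute into (2): P₂ = (164 − 3×559/24) / 6 = 15.6875.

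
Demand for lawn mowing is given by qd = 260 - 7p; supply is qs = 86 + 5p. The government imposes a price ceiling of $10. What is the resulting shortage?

Shortage = 54

Equilibrium price would be p* = 14.5, so the ceiling at 10 binds.
At p = 10: qd = 260 − 7(10) = 190, qs = 86 + 5(10) = 136.
Shortage = 190 − 136 = 54.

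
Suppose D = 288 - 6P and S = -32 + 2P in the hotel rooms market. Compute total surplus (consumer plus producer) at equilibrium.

Total surplus = 768

Equilibrium: 288 - 6P = -32 + 2P gives P* = 40, Q* = 48.
Demand choke price: P = 48; supply starts at P = 16.
CS = ½(48 − 40)(48) = 192; PS = ½(40 − 16)(48) = 576.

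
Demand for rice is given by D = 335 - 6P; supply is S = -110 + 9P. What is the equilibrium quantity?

Q* = 157

Set D = S: 335 - 6P = -110 + 9P.
445 = 15P, so P* = 89/3.
Q* = 335 − 6(89/3) = 157.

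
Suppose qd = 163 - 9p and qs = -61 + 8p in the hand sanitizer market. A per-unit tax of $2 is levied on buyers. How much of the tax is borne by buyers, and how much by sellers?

Buyers bear 16/17, sellers bear 18/17

Pre-tax equilibrium: p* = 224/17, q* = 755/17.
Tax on buyers shifts demand to qd = 163 − 9(p + 2) = 145 - 9p.
145 - 9p = -61 + 8p gives seller price ps = 206/17; buyers pay pb = 206/17 + 2 = 240/17.
New quantity: q = 163 − 9(240/17) = 611/17.
Buyer burden = 240/17 − 224/17 = 16/17; seller burden = 224/17 − 206/17 = 18/17.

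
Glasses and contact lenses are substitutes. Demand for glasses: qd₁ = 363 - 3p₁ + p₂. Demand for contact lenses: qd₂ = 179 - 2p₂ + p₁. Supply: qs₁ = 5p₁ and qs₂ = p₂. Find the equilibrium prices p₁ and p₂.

Market 1: 363 - 3p₁ + p₂ = 5p₁ → 8p₁ - p₂ = 363.
Market 2: 3p₂ - p₁ = 179.
Eliminating p₂: 3×(1) + 1×(2) gives 23p₁ = 1268, so p₁ = 1268/23.
Back-substitute into (2): p₂ = (179 + 1×1268/23) / 3 = 1795/23.

p₁ = 1268/23, p₂ = 1795/23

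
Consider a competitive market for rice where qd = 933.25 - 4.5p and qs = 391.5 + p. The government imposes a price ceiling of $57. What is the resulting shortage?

Equilibrium price would be p* = 98.5, so the ceiling at 57 binds.
At p = 57: qd = 933.25 − 4.5(57) = 676.75, qs = 391.5 + 1(57) = 448.5.
Shortage = 676.75 − 448.5 = 228.25.

Shortage = 228.25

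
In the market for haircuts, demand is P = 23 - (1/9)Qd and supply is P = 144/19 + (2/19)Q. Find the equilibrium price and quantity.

Set the two price expressions equal: 23 - (1/9)Q = 144/19 + (2/19)Q.
293/19 = (37/171)Q, so Q* = 2637/37.
P* = 23 − (1/9)(2637/37) = 558/37.

P* = 558/37, Q* = 2637/37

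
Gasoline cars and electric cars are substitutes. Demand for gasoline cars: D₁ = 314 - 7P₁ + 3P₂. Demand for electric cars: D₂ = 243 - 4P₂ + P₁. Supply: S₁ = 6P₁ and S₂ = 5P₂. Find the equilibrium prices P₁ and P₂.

P₁ = 1185/38, P₂ = 3473/114

Market 1: 314 - 7P₁ + 3P₂ = 6P₁ → 13P₁ - 3P₂ = 314.
Market 2: 9P₂ - P₁ = 243.
Eliminating P₂: 9×(1) + 3×(2) gives 114P₁ = 3555, so P₁ = 1185/38.
Back-substitute into (2): P₂ = (243 + 1×1185/38) / 9 = 3473/114.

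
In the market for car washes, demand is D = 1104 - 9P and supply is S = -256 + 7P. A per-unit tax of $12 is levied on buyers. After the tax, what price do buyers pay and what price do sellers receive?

Pre-tax equilibrium: P* = 85, Q* = 339.
Tax on buyers shifts demand to D = 1104 − 9(P + 12) = 996 - 9P.
996 - 9P = -256 + 7P gives seller price Ps = 78.25; buyers pay Pb = 78.25 + 12 = 90.25.
New quantity: Q = 1104 − 9(90.25) = 291.75.

Buyers pay $90.25, sellers receive $78.25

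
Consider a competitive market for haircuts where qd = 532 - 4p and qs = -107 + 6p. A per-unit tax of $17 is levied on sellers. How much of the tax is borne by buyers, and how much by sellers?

Buyers bear $10.2, sellers bear $6.8

Pre-tax equilibrium: p* = 63.9, q* = 276.4.
Tax on sellers shifts supply to qs = -107 + 6(p − 17) = -209 + 6p.
532 - 4p = -209 + 6p gives buyer price pb = 74.1; sellers receive ps = 74.1 − 17 = 57.1.
New quantity: q = 532 − 4(74.1) = 235.6.
Buyer burden = 74.1 − 63.9 = 10.2; seller burden = 63.9 − 57.1 = 6.8.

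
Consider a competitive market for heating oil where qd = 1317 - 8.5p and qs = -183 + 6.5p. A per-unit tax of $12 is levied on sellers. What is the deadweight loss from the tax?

Pre-tax equilibrium: p* = 100, q* = 467.
Tax on sellers shifts supply to qs = -183 + 6.5(p − 12) = -261 + 6.5p.
1317 - 8.5p = -261 + 6.5p gives buyer price pb = 105.2; sellers receive ps = 105.2 − 12 = 93.2.
New quantity: q = 1317 − 8.5(105.2) = 422.8.
DWL = ½ × 12 × (467 − 422.8) = 265.2.

Deadweight loss = 265.2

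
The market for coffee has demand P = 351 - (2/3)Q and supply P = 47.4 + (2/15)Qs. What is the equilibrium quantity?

Q* = 379.5

Set the two price expressions equal: 351 - (2/3)Q = 47.4 + (2/15)Q.
303.6 = 0.8Q, so Q* = 379.5.
P* = 351 − (2/3)(379.5) = 98.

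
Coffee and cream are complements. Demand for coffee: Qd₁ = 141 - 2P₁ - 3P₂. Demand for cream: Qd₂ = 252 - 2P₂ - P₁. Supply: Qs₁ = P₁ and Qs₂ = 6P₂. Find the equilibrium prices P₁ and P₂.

Market 1: 141 - 2P₁ - 3P₂ = P₁ → 3P₁ + 3P₂ = 141.
Market 2: 8P₂ + P₁ = 252.
Eliminating P₂: 8×(1) − 3×(2) gives 21P₁ = 372, so P₁ = 124/7.
Back-substitute into (2): P₂ = (252 − 1×124/7) / 8 = 205/7.

P₁ = 124/7, P₂ = 205/7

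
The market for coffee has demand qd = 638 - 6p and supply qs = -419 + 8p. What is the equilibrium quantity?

Set qd = qs: 638 - 6p = -419 + 8p.
1057 = 14p, so p* = 75.5.
q* = 638 − 6(75.5) = 185.

q* = 185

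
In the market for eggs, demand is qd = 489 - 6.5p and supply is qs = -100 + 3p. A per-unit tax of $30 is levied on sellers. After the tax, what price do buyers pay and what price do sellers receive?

Pre-tax equilibrium: p* = 62, q* = 86.
Tax on sellers shifts supply to qs = -100 + 3(p − 30) = -190 + 3p.
489 - 6.5p = -190 + 3p gives buyer price pb = 1358/19; sellers receive ps = 1358/19 − 30 = 788/19.
New quantity: q = 489 − 6.5(1358/19) = 464/19.

Buyers pay 1358/19, sellers receive 788/19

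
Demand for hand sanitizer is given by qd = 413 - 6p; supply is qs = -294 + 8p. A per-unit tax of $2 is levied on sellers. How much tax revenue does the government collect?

Pre-tax equilibrium: p* = 50.5, q* = 110.
Tax on sellers shifts supply to qs = -294 + 8(p − 2) = -310 + 8p.
413 - 6p = -310 + 8p gives buyer price pb = 723/14; sellers receive ps = 723/14 − 2 = 695/14.
New quantity: q = 413 − 6(723/14) = 722/7.
Revenue = 2 × 722/7 = 1444/7.

Tax revenue = 1444/7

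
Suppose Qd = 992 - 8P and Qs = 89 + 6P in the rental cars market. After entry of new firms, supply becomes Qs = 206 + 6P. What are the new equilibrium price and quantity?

P' = 393/7, Q' = 3800/7

Original equilibrium: P* = 64.5, Q* = 476.
New equilibrium: 992 - 8P = 206 + 6P, so 786 = 14P and P' = 393/7; Q' = 992 − 8(393/7) = 3800/7.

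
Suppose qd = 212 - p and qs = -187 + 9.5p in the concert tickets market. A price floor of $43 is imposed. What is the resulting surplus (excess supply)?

Equilibrium price would be p* = 38, so the floor at 43 binds.
At p = 43: qd = 169, qs = 221.5.
Surplus = 221.5 − 169 = 52.5.

Surplus = 52.5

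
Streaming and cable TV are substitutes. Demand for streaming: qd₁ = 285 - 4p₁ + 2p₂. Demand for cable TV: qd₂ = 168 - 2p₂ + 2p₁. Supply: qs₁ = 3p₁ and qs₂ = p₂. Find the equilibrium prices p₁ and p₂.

p₁ = 1191/17, p₂ = 1746/17

Market 1: 285 - 4p₁ + 2p₂ = 3p₁ → 7p₁ - 2p₂ = 285.
Market 2: 3p₂ - 2p₁ = 168.
Eliminating p₂: 3×(1) + 2×(2) gives 17p₁ = 1191, so p₁ = 1191/17.
Back-substitute into (2): p₂ = (168 + 2×1191/17) / 3 = 1746/17.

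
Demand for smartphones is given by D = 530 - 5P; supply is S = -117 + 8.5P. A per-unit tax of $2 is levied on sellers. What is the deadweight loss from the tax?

Pre-tax equilibrium: P* = 1294/27, Q* = 7840/27.
Tax on sellers shifts supply to S = -117 + 8.5(P − 2) = -134 + 8.5P.
530 - 5P = -134 + 8.5P gives buyer price Pb = 1328/27; sellers receive Ps = 1328/27 − 2 = 1274/27.
New quantity: Q = 530 − 5(1328/27) = 7670/27.
DWL = ½ × 2 × (7840/27 − 7670/27) = 170/27.

Deadweight loss = 170/27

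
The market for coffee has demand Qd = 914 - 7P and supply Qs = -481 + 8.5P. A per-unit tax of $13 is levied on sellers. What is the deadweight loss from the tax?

Pre-tax equilibrium: P* = 90, Q* = 284.
Tax on sellers shifts supply to Qs = -481 + 8.5(P − 13) = -591.5 + 8.5P.
914 - 7P = -591.5 + 8.5P gives buyer price Pb = 3011/31; sellers receive Ps = 3011/31 − 13 = 2608/31.
New quantity: Q = 914 − 7(3011/31) = 7257/31.
DWL = ½ × 13 × (284 − 7257/31) = 20111/62.

Deadweight loss = 20111/62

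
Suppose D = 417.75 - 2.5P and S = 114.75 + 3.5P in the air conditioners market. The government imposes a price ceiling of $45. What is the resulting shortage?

Equilibrium price would be P* = 50.5, so the ceiling at 45 binds.
At P = 45: D = 417.75 − 2.5(45) = 305.25, S = 114.75 + 3.5(45) = 272.25.
Shortage = 305.25 − 272.25 = 33.

Shortage = 33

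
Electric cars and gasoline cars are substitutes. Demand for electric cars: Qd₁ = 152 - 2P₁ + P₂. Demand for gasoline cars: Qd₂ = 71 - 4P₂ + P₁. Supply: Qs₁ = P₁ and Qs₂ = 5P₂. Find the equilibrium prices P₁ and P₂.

P₁ = 1439/26, P₂ = 365/26

Market 1: 152 - 2P₁ + P₂ = P₁ → 3P₁ - P₂ = 152.
Market 2: 9P₂ - P₁ = 71.
Eliminating P₂: 9×(1) + 1×(2) gives 26P₁ = 1439, so P₁ = 1439/26.
Back-substitute into (2): P₂ = (71 + 1×1439/26) / 9 = 365/26.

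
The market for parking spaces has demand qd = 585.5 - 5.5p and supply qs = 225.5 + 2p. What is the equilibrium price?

p* = 48

Set qd = qs: 585.5 - 5.5p = 225.5 + 2p.
360 = 7.5p, so p* = 48.
q* = 585.5 − 5.5(48) = 321.5.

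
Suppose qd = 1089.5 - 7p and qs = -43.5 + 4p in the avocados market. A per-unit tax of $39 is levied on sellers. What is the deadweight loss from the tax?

Pre-tax equilibrium: p* = 103, q* = 368.5.
Tax on sellers shifts supply to qs = -43.5 + 4(p − 39) = -199.5 + 4p.
1089.5 - 7p = -199.5 + 4p gives buyer price pb = 1289/11; sellers receive ps = 1289/11 − 39 = 860/11.
New quantity: q = 1089.5 − 7(1289/11) = 5923/22.
DWL = ½ × 39 × (368.5 − 5923/22) = 21294/11.

Deadweight loss = 21294/11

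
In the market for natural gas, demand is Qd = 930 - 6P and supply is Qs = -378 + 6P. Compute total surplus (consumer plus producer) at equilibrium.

Total surplus = 12696

Equilibrium: 930 - 6P = -378 + 6P gives P* = 109, Q* = 276.
Demand choke price: P = 155; supply starts at P = 63.
CS = ½(155 − 109)(276) = 6348; PS = ½(109 − 63)(276) = 6348.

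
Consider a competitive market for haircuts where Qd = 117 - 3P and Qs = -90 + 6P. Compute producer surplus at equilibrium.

Producer surplus = 192

Equilibrium: 117 - 3P = -90 + 6P gives P* = 23, Q* = 48.
Supply starts at P = 15 (where Qs = 0).
PS = ½(23 − 15)(48) = 192.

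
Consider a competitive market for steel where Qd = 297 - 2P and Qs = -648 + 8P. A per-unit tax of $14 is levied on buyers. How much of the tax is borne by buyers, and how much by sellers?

Pre-tax equilibrium: P* = 94.5, Q* = 108.
Tax on buyers shifts demand to Qd = 297 − 2(P + 14) = 269 - 2P.
269 - 2P = -648 + 8P gives seller price Ps = 91.7; buyers pay Pb = 91.7 + 14 = 105.7.
New quantity: Q = 297 − 2(105.7) = 85.6.
Buyer burden = 105.7 − 94.5 = 11.2; seller burden = 94.5 − 91.7 = 2.8.

Buyers bear $11.2, sellers bear $2.8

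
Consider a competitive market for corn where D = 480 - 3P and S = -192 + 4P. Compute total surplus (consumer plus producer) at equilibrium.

Total surplus = 10752

Equilibrium: 480 - 3P = -192 + 4P gives P* = 96, Q* = 192.
Demand choke price: P = 160; supply starts at P = 48.
CS = ½(160 − 96)(192) = 6144; PS = ½(96 − 48)(192) = 4608.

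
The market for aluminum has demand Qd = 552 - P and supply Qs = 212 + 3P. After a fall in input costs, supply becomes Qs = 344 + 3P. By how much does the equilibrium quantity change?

ΔQ = 33

Original equilibrium: P* = 85, Q* = 467.
New equilibrium: 552 - P = 344 + 3P, so 208 = 4P and P' = 52; Q' = 552 − 1(52) = 500.
Change in quantity: 500 − 467 = 33.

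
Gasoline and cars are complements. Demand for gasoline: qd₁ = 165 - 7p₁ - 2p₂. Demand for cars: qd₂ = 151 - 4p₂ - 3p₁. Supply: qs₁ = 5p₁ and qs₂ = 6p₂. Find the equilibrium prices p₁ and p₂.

Market 1: 165 - 7p₁ - 2p₂ = 5p₁ → 12p₁ + 2p₂ = 165.
Market 2: 10p₂ + 3p₁ = 151.
Eliminating p₂: 10×(1) − 2×(2) gives 114p₁ = 1348, so p₁ = 674/57.
Back-substitute into (2): p₂ = (151 − 3×674/57) / 10 = 439/38.

p₁ = 674/57, p₂ = 439/38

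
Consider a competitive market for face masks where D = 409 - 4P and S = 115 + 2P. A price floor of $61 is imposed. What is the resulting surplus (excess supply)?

Equilibrium price would be P* = 49, so the floor at 61 binds.
At P = 61: D = 165, S = 237.
Surplus = 237 − 165 = 72.

Surplus = 72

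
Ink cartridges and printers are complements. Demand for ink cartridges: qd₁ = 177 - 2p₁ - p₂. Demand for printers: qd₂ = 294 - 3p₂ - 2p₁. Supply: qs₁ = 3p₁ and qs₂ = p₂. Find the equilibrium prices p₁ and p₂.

Market 1: 177 - 2p₁ - p₂ = 3p₁ → 5p₁ + p₂ = 177.
Market 2: 4p₂ + 2p₁ = 294.
Eliminating p₂: 4×(1) − 1×(2) gives 18p₁ = 414, so p₁ = 23.
Back-substitute into (2): p₂ = (294 − 2×23) / 4 = 62.

p₁ = 23, p₂ = 62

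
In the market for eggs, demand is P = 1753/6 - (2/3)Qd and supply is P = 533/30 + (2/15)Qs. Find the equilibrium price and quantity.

Set the two price expressions equal: 1753/6 - (2/3)Q = 533/30 + (2/15)Q.
274.4 = 0.8Q, so Q* = 343.
P* = 1753/6 − (2/3)(343) = 63.5.

P* = 63.5, Q* = 343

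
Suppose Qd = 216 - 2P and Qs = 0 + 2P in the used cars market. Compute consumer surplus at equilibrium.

Equilibrium: 216 - 2P = 0 + 2P gives P* = 54, Q* = 108.
Demand choke price (Qd = 0): P = 108.
CS = ½(108 − 54)(108) = 2916.

Consumer surplus = 2916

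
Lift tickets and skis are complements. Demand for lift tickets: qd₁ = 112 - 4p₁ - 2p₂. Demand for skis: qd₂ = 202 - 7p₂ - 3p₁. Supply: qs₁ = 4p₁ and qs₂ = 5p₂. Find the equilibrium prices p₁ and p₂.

p₁ = 94/9, p₂ = 128/9

Market 1: 112 - 4p₁ - 2p₂ = 4p₁ → 8p₁ + 2p₂ = 112.
Market 2: 12p₂ + 3p₁ = 202.
Eliminating p₂: 12×(1) − 2×(2) gives 90p₁ = 940, so p₁ = 94/9.
Back-substitute into (2): p₂ = (202 − 3×94/9) / 12 = 128/9.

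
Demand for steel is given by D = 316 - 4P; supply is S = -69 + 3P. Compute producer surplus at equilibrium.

Equilibrium: 316 - 4P = -69 + 3P gives P* = 55, Q* = 96.
Supply starts at P = 23 (where S = 0).
PS = ½(55 − 23)(96) = 1536.

Producer surplus = 1536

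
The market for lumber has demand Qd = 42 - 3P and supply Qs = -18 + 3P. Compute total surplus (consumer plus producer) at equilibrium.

Total surplus = 48

Equilibrium: 42 - 3P = -18 + 3P gives P* = 10, Q* = 12.
Demand choke price: P = 14; supply starts at P = 6.
CS = ½(14 − 10)(12) = 24; PS = ½(10 − 6)(12) = 24.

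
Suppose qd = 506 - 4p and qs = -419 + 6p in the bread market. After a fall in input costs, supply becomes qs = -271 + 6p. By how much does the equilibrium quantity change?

Original equilibrium: p* = 92.5, q* = 136.
New equilibrium: 506 - 4p = -271 + 6p, so 777 = 10p and p' = 77.7; q' = 506 − 4(77.7) = 195.2.
Change in quantity: 195.2 − 136 = 59.2.

Δq = 59.2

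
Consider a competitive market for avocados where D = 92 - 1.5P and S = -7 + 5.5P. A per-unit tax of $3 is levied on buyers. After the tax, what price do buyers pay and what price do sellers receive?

Pre-tax equilibrium: P* = 99/7, Q* = 991/14.
Tax on buyers shifts demand to D = 92 − 1.5(P + 3) = 87.5 - 1.5P.
87.5 - 1.5P = -7 + 5.5P gives seller price Ps = 13.5; buyers pay Pb = 13.5 + 3 = 16.5.
New quantity: Q = 92 − 1.5(16.5) = 67.25.

Buyers pay $16.5, sellers receive $13.5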